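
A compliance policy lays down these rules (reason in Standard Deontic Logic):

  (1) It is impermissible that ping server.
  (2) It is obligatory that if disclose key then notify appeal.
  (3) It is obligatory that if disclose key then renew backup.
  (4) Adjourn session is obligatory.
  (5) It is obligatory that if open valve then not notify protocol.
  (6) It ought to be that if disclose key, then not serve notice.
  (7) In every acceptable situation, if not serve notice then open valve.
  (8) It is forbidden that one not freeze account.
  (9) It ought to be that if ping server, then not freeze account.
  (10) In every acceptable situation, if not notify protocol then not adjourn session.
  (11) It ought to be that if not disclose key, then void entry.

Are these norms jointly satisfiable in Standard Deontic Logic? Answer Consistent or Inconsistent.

Premise 9 is O(ping_server → ¬freeze_account), but O(ping_server) is not derivable from the premises, so it does not yield O(¬freeze_account).
So O(¬freeze_account) is not derivable, and the apparent clash with O(freeze_account) does not arise.
A world satisfying every obligation exists (e.g. adjourn_session=true, disclose_key=false, freeze_account=true, notify_appeal=false, notify_protocol=true, open_valve=false, ping_server=false, renew_backup=false, serve_notice=true, void_entry=true); no atom is both obligatory and forbidden, so the set is consistent.

Consistent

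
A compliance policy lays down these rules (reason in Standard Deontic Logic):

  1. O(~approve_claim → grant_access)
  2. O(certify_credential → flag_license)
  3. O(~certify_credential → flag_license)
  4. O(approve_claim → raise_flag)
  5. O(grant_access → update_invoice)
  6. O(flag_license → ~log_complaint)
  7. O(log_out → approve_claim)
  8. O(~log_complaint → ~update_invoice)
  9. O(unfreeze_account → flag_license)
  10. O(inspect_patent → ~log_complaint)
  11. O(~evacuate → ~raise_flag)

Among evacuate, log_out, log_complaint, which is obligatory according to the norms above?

By case analysis on certify_credential: premise 2 gives O(certify_credential → flag_license) and premise 3 gives O(~certify_credential → flag_license), so O(flag_license) either way.
Premise 6 is O(flag_license → ~log_complaint); since O(flag_license), deontic closure gives O(~log_complaint).
Premise 8 is O(~log_complaint → ~update_invoice); since O(~log_complaint), deontic closure gives O(~update_invoice).
Premise 5 is O(grant_access → update_invoice); contrapositively O(~update_invoice → ~grant_access). Since O(~update_invoice) holds, K gives O(~grant_access).
Premise 1 is O(~approve_claim → grant_access); contrapositively O(~grant_access → approve_claim). Since O(~grant_access) holds, K gives O(approve_claim).
Applying K to premise 4 (O(approve_claim → raise_flag)) and O(approve_claim) yields O(raise_flag).
Premise 11 is O(~evacuate → ~raise_flag); contrapositively O(raise_flag → evacuate). Since O(raise_flag) holds, K gives O(evacuate).
So O(evacuate) holds — evacuate is obligatory. None of the other listed options is made obligatory by any chain of premises.

evacuate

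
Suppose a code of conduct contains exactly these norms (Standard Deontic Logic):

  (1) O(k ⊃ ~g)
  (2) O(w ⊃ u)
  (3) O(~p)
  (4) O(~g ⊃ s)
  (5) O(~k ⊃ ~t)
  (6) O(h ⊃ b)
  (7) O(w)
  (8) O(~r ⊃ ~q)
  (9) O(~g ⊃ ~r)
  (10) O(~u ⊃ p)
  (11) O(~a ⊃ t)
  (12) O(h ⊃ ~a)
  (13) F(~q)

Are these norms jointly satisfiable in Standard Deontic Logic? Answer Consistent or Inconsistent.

Premise 10 is O(~u ⊃ p), but O(~u) is not derivable from the premises, so it does not yield O(p).
So O(p) is not derivable, and the apparent clash with O(~p) does not arise.
A world satisfying every obligation exists (e.g. a=true, b=false, g=true, h=false, k=false, p=false, q=true, r=true, s=false, t=false, u=true, w=true); no atom is both obligatory and forbidden, so the set is consistent.

Consistent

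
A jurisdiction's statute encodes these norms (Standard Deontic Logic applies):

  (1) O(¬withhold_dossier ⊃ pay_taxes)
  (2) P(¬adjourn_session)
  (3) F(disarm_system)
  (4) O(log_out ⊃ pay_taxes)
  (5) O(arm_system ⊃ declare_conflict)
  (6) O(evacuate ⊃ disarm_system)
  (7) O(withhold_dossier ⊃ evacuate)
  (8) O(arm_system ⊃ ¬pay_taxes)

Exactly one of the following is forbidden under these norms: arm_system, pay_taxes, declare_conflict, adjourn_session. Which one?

Premise 3 is F(disarm_system), i.e. O(¬disarm_system).
The contrapositive of premise 6 (O(evacuate ⊃ disarm_system)) is O(¬disarm_system ⊃ ¬evacuate), and O(¬disarm_system) is already established, so O(¬evacuate).
Premise 7 is O(withhold_dossier ⊃ evacuate); contrapositively O(¬evacuate ⊃ ¬withhold_dossier). Since O(¬evacuate) holds, K gives O(¬withhold_dossier).
Premise 1 is O(¬withhold_dossier ⊃ pay_taxes); since O(¬withhold_dossier), deontic closure gives O(pay_taxes).
Premise 8 is O(arm_system ⊃ ¬pay_taxes); contrapositively O(pay_taxes ⊃ ¬arm_system). Since O(pay_taxes) holds, K gives O(¬arm_system).
So O(¬arm_system) holds, i.e. arm_system is forbidden. None of the other listed options is forbidden under the premises.

arm_system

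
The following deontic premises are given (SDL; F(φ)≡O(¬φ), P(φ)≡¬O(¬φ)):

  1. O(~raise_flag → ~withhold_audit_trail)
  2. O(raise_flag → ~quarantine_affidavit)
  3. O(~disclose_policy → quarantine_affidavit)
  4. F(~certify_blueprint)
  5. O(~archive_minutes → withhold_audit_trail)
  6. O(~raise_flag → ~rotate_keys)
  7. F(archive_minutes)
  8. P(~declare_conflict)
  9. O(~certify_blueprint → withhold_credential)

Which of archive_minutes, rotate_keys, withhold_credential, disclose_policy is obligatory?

Premise 7, F(archive_minutes), is equivalent to O(~archive_minutes).
Premise 5 is O(~archive_minutes → withhold_audit_trail); since O(~archive_minutes), deontic closure gives O(withhold_audit_trail).
The contrapositive of premise 1 (O(~raise_flag → ~withhold_audit_trail)) is O(withhold_audit_trail → raise_flag), and O(withhold_audit_trail) is already established, so O(raise_flag).
With premise 2, O(raise_flag → ~quarantine_affidavit), the K-axiom yields O(~quarantine_affidavit).
Premise 3 is O(~disclose_policy → quarantine_affidavit); contrapositively O(~quarantine_affidavit → disclose_policy). Since O(~quarantine_affidavit) holds, K gives O(disclose_policy).
So O(disclose_policy) holds — disclose_policy is obligatory. None of the other listed options is made obligatory by any chain of premises.

disclose_policy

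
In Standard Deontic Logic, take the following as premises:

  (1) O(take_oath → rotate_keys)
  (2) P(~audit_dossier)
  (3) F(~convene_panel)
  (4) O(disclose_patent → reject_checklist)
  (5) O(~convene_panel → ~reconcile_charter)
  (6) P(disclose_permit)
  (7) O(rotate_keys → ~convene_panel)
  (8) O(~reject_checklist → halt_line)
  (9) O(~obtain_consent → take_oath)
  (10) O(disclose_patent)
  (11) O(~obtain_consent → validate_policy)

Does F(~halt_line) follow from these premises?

Premise 8 is O(~reject_checklist → halt_line), but O(~reject_checklist) is not derivable from the premises, so it does not yield O(halt_line).
No other premise forces O(halt_line). An ideal world satisfying every premise can still have ~halt_line true, so F(~halt_line) is not derivable.

No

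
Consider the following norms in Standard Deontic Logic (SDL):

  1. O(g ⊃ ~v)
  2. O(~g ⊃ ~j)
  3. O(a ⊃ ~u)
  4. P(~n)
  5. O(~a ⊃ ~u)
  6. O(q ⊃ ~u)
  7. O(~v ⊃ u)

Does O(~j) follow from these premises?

Yes

By case analysis on a: premise 3 gives O(a ⊃ ~u) and premise 5 gives O(~a ⊃ ~u), so O(~u) either way.
Premise 7 is O(~v ⊃ u); contrapositively O(~u ⊃ v). Since O(~u) holds, K gives O(v).
The contrapositive of premise 1 (O(g ⊃ ~v)) is O(v ⊃ ~g), and O(v) is already established, so O(~g).
From O(~g) and premise 2, O(~g ⊃ ~j), we obtain O(~j).
Premises 4, 6 do not contribute to this derivation.
So O(~j) follows.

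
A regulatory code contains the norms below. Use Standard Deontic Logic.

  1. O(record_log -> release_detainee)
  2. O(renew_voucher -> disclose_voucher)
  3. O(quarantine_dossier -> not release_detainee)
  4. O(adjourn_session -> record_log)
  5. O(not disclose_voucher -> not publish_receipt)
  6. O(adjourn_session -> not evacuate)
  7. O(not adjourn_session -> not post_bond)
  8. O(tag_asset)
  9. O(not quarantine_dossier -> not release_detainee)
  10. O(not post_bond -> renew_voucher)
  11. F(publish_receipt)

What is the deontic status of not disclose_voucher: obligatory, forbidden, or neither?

By case analysis on not quarantine_dossier: premise 9 gives O(not quarantine_dossier -> not release_detainee) and premise 3 gives O(quarantine_dossier -> not release_detainee), so O(not release_detainee) either way.
Premise 1, O(record_log -> release_detainee), contraposes to O(not release_detainee -> not record_log); with O(not release_detainee) we get O(not record_log).
The contrapositive of premise 4 (O(adjourn_session -> record_log)) is O(not record_log -> not adjourn_session), and O(not record_log) is already established, so O(not adjourn_session).
With premise 7, O(not adjourn_session -> not post_bond), the K-axiom yields O(not post_bond).
With premise 10, O(not post_bond -> renew_voucher), the K-axiom yields O(renew_voucher).
Applying K to premise 2 (O(renew_voucher -> disclose_voucher)) and O(renew_voucher) yields O(disclose_voucher).
Premises 5, 6, 8, 11 do not contribute to this derivation.
Thus O(disclose_voucher), which is F(not disclose_voucher): not disclose_voucher is forbidden.

Forbidden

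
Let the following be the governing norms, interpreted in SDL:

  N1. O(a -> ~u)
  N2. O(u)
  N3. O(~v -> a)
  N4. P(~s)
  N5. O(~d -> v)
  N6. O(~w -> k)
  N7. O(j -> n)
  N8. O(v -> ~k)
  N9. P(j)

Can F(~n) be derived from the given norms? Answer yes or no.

Premise 7 is O(j -> n), but O(j) is not derivable from the premises (the permission P(j) asserts only ~O(~j), not O(j)), so it does not yield O(n).
No other premise forces O(n). An ideal world satisfying every premise can still have ~n true, so F(~n) is not derivable.

No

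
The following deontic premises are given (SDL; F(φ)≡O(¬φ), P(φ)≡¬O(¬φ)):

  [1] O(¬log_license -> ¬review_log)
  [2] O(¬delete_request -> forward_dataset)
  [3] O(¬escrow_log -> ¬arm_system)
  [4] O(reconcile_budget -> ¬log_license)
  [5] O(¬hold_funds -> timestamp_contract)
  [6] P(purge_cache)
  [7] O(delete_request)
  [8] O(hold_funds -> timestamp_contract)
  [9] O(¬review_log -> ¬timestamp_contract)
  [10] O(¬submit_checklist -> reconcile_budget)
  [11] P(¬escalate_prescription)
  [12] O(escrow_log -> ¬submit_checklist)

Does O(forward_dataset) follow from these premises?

No

Premise 2 is O(¬delete_request -> forward_dataset), but O(¬delete_request) is not derivable from the premises, so it does not yield O(forward_dataset).
No other premise forces O(forward_dataset). An ideal world satisfying every premise can still have forward_dataset false, so O(forward_dataset) is not derivable.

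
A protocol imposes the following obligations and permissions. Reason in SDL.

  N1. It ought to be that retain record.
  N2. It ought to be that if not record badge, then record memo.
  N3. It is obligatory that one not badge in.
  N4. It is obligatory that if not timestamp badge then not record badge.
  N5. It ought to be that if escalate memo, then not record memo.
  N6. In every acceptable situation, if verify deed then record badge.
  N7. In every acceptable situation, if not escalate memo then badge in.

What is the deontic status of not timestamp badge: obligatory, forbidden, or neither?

Forbidden

Premise 3 gives O(¬badge_in).
The contrapositive of premise 7 (O(¬escalate_memo → badge_in)) is O(¬badge_in → escalate_memo), and O(¬badge_in) is already established, so O(escalate_memo).
From O(escalate_memo) and premise 5, O(escalate_memo → ¬record_memo), we obtain O(¬record_memo).
The contrapositive of premise 2 (O(¬record_badge → record_memo)) is O(¬record_memo → record_badge), and O(¬record_memo) is already established, so O(record_badge).
Premise 4, O(¬timestamp_badge → ¬record_badge), contraposes to O(record_badge → timestamp_badge); with O(record_badge) we get O(timestamp_badge).
Premises 1, 6 do not contribute to this derivation.
Thus O(timestamp_badge), which is F(¬timestamp_badge): ¬timestamp_badge is forbidden.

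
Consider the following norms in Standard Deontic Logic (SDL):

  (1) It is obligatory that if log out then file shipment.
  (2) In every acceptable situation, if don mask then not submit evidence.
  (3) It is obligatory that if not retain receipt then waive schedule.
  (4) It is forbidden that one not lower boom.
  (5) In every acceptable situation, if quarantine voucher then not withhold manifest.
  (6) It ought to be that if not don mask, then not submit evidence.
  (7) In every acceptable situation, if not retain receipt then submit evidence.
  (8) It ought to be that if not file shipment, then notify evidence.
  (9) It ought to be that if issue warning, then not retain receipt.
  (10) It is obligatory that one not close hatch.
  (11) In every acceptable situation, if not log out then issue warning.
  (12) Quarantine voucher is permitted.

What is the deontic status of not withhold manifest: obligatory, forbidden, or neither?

Neither

Premise 5 is O(quarantine_voucher → ¬withhold_manifest), but O(quarantine_voucher) is not derivable from the premises (the permission P(quarantine_voucher) asserts only ¬O(¬quarantine_voucher), not O(quarantine_voucher)), so it does not yield O(¬withhold_manifest).
No premise or chain of K-axiom applications forces O(¬withhold_manifest), and none forces O(withhold_manifest). So ¬withhold_manifest is neither obligatory nor forbidden under these norms.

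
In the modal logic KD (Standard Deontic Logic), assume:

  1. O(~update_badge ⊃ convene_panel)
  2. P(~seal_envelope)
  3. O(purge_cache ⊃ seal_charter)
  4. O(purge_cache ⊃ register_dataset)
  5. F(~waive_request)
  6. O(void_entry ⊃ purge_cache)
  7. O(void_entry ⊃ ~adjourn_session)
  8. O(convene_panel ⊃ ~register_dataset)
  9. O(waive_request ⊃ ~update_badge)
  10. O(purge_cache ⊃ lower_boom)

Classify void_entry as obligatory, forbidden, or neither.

Premise 5, F(~waive_request), is equivalent to O(waive_request).
Premise 9 is O(waive_request ⊃ ~update_badge); since O(waive_request), deontic closure gives O(~update_badge).
With premise 1, O(~update_badge ⊃ convene_panel), the K-axiom yields O(convene_panel).
With premise 8, O(convene_panel ⊃ ~register_dataset), the K-axiom yields O(~register_dataset).
The contrapositive of premise 4 (O(purge_cache ⊃ register_dataset)) is O(~register_dataset ⊃ ~purge_cache), and O(~register_dataset) is already established, so O(~purge_cache).
The contrapositive of premise 6 (O(void_entry ⊃ purge_cache)) is O(~purge_cache ⊃ ~void_entry), and O(~purge_cache) is already established, so O(~void_entry).
Premises 2, 3, 7, 10 do not contribute to this derivation.
Thus O(~void_entry), which is F(void_entry): void_entry is forbidden.

Forbidden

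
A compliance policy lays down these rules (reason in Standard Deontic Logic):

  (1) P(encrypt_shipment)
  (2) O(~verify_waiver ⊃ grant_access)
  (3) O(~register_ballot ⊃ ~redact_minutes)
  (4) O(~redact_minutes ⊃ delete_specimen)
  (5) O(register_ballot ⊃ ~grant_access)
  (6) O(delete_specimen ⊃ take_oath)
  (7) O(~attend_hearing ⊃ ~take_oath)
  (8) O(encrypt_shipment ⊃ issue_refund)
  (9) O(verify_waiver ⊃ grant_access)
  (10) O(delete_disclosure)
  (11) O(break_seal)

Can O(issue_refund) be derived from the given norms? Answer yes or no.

No

Premise 8 is O(encrypt_shipment ⊃ issue_refund), but O(encrypt_shipment) is not derivable from the premises (the permission P(encrypt_shipment) asserts only ~O(~encrypt_shipment), not O(encrypt_shipment)), so it does not yield O(issue_refund).
No other premise forces O(issue_refund). An ideal world satisfying every premise can still have issue_refund false, so O(issue_refund) is not derivable.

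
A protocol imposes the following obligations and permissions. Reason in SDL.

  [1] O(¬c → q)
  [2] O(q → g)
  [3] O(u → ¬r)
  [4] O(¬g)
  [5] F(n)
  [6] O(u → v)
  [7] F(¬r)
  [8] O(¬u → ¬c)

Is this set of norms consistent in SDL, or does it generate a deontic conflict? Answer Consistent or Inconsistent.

Inconsistent

Premise 7, F(¬r), is equivalent to O(r).
The contrapositive of premise 3 (O(u → ¬r)) is O(r → ¬u), and O(r) is already established, so O(¬u).
With premise 8, O(¬u → ¬c), the K-axiom yields O(¬c).
With premise 1, O(¬c → q), the K-axiom yields O(q).
Applying K to premise 2 (O(q → g)) and O(q) yields O(g).
But premise 4 directly asserts O(¬g).
We now have both O(g) and O(¬g) — g is simultaneously obligatory and forbidden, violating the D-axiom.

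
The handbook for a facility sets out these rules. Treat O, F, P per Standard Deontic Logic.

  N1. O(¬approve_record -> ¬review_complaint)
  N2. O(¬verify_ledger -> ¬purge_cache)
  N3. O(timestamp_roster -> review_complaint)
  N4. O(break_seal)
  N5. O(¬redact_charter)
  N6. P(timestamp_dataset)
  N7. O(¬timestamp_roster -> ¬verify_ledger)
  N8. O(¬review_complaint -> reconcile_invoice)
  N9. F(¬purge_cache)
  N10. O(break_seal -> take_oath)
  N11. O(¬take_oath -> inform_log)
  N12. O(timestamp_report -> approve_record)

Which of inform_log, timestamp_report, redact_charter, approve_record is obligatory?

F(¬purge_cache) at premise 9 means O(purge_cache).
The contrapositive of premise 2 (O(¬verify_ledger -> ¬purge_cache)) is O(purge_cache -> verify_ledger), and O(purge_cache) is already established, so O(verify_ledger).
Premise 7 is O(¬timestamp_roster -> ¬verify_ledger); contrapositively O(verify_ledger -> timestamp_roster). Since O(verify_ledger) holds, K gives O(timestamp_roster).
Applying K to premise 3 (O(timestamp_roster -> review_complaint)) and O(timestamp_roster) yields O(review_complaint).
The contrapositive of premise 1 (O(¬approve_record -> ¬review_complaint)) is O(review_complaint -> approve_record), and O(review_complaint) is already established, so O(approve_record).
So O(approve_record) holds — approve_record is obligatory. None of the other listed options is made obligatory by any chain of premises.

approve_record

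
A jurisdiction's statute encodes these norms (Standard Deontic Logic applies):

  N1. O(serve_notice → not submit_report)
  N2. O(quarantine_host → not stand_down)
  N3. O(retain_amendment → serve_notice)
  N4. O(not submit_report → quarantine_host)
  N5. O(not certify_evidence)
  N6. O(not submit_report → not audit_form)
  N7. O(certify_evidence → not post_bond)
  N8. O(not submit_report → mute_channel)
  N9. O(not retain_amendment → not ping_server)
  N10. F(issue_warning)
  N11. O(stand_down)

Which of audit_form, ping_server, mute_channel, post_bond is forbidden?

ping_server

Premise 11 gives O(stand_down).
The contrapositive of premise 2 (O(quarantine_host → not stand_down)) is O(stand_down → not quarantine_host), and O(stand_down) is already established, so O(not quarantine_host).
Premise 4 is O(not submit_report → quarantine_host); contrapositively O(not quarantine_host → submit_report). Since O(not quarantine_host) holds, K gives O(submit_report).
Premise 1 is O(serve_notice → not submit_report); contrapositively O(submit_report → not serve_notice). Since O(submit_report) holds, K gives O(not serve_notice).
The contrapositive of premise 3 (O(retain_amendment → serve_notice)) is O(not serve_notice → not retain_amendment), and O(not serve_notice) is already established, so O(not retain_amendment).
Premise 9 is O(not retain_amendment → not ping_server); since O(not retain_amendment), deontic closure gives O(not ping_server).
So O(not ping_server) holds, i.e. ping_server is forbidden. None of the other listed options is forbidden under the premises.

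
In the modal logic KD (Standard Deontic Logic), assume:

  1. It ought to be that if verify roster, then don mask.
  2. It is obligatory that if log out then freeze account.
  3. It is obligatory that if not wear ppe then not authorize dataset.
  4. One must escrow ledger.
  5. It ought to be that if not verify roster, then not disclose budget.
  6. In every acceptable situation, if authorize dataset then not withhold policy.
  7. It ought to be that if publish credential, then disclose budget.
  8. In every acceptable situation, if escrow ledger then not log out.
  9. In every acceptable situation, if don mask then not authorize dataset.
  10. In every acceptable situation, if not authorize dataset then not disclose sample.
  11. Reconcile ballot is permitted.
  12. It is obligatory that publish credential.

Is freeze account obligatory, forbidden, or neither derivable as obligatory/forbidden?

Premise 2 is O(log_out → freeze_account), but O(log_out) is not derivable from the premises, so it does not yield O(freeze_account).
No premise or chain of K-axiom applications forces O(freeze_account), and none forces O(¬freeze_account). So freeze_account is neither obligatory nor forbidden under these norms.

Neither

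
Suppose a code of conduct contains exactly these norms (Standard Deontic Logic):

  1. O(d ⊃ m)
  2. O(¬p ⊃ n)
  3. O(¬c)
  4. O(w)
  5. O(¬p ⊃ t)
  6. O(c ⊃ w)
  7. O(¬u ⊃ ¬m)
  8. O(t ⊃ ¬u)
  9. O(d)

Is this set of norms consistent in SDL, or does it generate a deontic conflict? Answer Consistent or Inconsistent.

Premise 6 is O(c ⊃ w); even if O(w) held, inferring O(c) would be affirming the consequent — invalid.
So O(c) is not derivable, and the apparent clash with O(¬c) does not arise.
A world satisfying every obligation exists (e.g. c=false, d=true, m=true, n=false, p=true, t=false, u=true, w=true); no atom is both obligatory and forbidden, so the set is consistent.

Consistent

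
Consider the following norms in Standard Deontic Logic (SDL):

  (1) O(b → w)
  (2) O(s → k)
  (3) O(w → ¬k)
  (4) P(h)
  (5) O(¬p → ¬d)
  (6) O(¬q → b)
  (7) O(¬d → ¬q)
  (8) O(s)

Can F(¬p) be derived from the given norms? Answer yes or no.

Yes

Premise 8 gives O(s).
Applying K to premise 2 (O(s → k)) and O(s) yields O(k).
Premise 3 is O(w → ¬k); contrapositively O(k → ¬w). Since O(k) holds, K gives O(¬w).
Premise 1 is O(b → w); contrapositively O(¬w → ¬b). Since O(¬w) holds, K gives O(¬b).
Premise 6 is O(¬q → b); contrapositively O(¬b → q). Since O(¬b) holds, K gives O(q).
Premise 7 is O(¬d → ¬q); contrapositively O(q → d). Since O(q) holds, K gives O(d).
Premise 5 is O(¬p → ¬d); contrapositively O(d → p). Since O(d) holds, K gives O(p).
Premise 4 does not contribute to this derivation.
So O(p) holds, i.e. F(¬p). The claim follows.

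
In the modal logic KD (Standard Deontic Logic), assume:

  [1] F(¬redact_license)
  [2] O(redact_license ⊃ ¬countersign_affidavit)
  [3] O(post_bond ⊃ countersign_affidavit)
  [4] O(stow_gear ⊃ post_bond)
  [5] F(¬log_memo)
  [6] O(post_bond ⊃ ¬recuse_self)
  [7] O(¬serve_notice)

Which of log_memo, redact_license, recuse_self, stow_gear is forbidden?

stow_gear

F(¬redact_license) at premise 1 means O(redact_license).
From O(redact_license) and premise 2, O(redact_license ⊃ ¬countersign_affidavit), we obtain O(¬countersign_affidavit).
Premise 3 is O(post_bond ⊃ countersign_affidavit); contrapositively O(¬countersign_affidavit ⊃ ¬post_bond). Since O(¬countersign_affidavit) holds, K gives O(¬post_bond).
The contrapositive of premise 4 (O(stow_gear ⊃ post_bond)) is O(¬post_bond ⊃ ¬stow_gear), and O(¬post_bond) is already established, so O(¬stow_gear).
So O(¬stow_gear) holds, i.e. stow_gear is forbidden. None of the other listed options is forbidden under the premises.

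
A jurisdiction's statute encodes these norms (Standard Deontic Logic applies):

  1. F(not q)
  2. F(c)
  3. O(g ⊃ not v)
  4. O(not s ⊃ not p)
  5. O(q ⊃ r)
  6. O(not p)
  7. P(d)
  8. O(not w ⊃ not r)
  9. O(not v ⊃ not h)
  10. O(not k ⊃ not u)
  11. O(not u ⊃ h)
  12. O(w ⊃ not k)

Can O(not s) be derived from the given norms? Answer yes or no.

No

Premise 4 is O(not s ⊃ not p); even if O(not p) held, inferring O(not s) would be affirming the consequent — invalid.
No other premise forces O(not s). An ideal world satisfying every premise can still have not s false, so O(not s) is not derivable.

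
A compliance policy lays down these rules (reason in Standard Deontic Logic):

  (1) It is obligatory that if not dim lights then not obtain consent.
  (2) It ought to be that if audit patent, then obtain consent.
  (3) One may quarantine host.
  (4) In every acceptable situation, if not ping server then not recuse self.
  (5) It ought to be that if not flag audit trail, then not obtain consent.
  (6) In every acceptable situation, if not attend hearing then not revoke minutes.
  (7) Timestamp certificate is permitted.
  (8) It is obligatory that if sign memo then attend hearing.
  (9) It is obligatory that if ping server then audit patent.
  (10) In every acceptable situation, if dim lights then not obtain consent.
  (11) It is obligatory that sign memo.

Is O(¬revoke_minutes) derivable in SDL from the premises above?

Premise 6 is O(¬attend_hearing → ¬revoke_minutes), but O(¬attend_hearing) is not derivable from the premises, so it does not yield O(¬revoke_minutes).
No other premise forces O(¬revoke_minutes). An ideal world satisfying every premise can still have ¬revoke_minutes false, so O(¬revoke_minutes) is not derivable.

No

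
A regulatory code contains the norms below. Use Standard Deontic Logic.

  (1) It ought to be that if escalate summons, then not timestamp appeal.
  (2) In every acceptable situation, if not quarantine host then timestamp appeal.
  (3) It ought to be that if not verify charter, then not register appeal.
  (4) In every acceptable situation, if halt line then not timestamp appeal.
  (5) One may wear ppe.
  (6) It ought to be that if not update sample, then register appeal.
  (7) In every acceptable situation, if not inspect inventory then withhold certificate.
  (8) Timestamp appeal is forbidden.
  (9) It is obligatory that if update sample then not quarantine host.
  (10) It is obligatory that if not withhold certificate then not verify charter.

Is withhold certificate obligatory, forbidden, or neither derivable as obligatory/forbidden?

F(timestamp_appeal) at premise 8 means O(¬timestamp_appeal).
The contrapositive of premise 2 (O(¬quarantine_host → timestamp_appeal)) is O(¬timestamp_appeal → quarantine_host), and O(¬timestamp_appeal) is already established, so O(quarantine_host).
Premise 9 is O(update_sample → ¬quarantine_host); contrapositively O(quarantine_host → ¬update_sample). Since O(quarantine_host) holds, K gives O(¬update_sample).
Premise 6 is O(¬update_sample → register_appeal); since O(¬update_sample), deontic closure gives O(register_appeal).
Premise 3, O(¬verify_charter → ¬register_appeal), contraposes to O(register_appeal → verify_charter); with O(register_appeal) we get O(verify_charter).
Premise 10 is O(¬withhold_certificate → ¬verify_charter); contrapositively O(verify_charter → withhold_certificate). Since O(verify_charter) holds, K gives O(withhold_certificate).
Premises 1, 4, 5, 7 do not contribute to this derivation.
Hence withhold_certificate is obligatory.

Obligatory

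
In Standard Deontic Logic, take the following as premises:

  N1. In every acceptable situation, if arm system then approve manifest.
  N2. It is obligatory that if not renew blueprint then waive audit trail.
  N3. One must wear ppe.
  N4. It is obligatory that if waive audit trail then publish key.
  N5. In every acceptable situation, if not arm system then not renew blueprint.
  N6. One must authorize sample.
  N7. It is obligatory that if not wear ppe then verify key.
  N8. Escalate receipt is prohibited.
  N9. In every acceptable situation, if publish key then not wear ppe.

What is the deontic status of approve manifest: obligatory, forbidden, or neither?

Premise 3 states O(wear_ppe) outright.
Premise 9 is O(publish_key → ¬wear_ppe); contrapositively O(wear_ppe → ¬publish_key). Since O(wear_ppe) holds, K gives O(¬publish_key).
Premise 4, O(waive_audit_trail → publish_key), contraposes to O(¬publish_key → ¬waive_audit_trail); with O(¬publish_key) we get O(¬waive_audit_trail).
Premise 2 is O(¬renew_blueprint → waive_audit_trail); contrapositively O(¬waive_audit_trail → renew_blueprint). Since O(¬waive_audit_trail) holds, K gives O(renew_blueprint).
Premise 5 is O(¬arm_system → ¬renew_blueprint); contrapositively O(renew_blueprint → arm_system). Since O(renew_blueprint) holds, K gives O(arm_system).
With premise 1, O(arm_system → approve_manifest), the K-axiom yields O(approve_manifest).
Premises 6, 7, 8 do not contribute to this derivation.
Hence approve_manifest is obligatory.

Obligatory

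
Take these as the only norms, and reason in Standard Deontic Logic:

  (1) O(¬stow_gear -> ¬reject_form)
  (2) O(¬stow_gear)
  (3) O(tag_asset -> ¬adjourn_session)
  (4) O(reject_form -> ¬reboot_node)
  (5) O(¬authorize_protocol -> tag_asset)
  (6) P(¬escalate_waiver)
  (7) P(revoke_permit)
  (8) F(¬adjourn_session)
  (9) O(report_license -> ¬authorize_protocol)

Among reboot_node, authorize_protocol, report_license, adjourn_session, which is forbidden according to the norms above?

report_license

Premise 8 is F(¬adjourn_session), i.e. O(adjourn_session).
The contrapositive of premise 3 (O(tag_asset -> ¬adjourn_session)) is O(adjourn_session -> ¬tag_asset), and O(adjourn_session) is already established, so O(¬tag_asset).
Premise 5, O(¬authorize_protocol -> tag_asset), contraposes to O(¬tag_asset -> authorize_protocol); with O(¬tag_asset) we get O(authorize_protocol).
Premise 9 is O(report_license -> ¬authorize_protocol); contrapositively O(authorize_protocol -> ¬report_license). Since O(authorize_protocol) holds, K gives O(¬report_license).
So O(¬report_license) holds, i.e. report_license is forbidden. None of the other listed options is forbidden under the premises.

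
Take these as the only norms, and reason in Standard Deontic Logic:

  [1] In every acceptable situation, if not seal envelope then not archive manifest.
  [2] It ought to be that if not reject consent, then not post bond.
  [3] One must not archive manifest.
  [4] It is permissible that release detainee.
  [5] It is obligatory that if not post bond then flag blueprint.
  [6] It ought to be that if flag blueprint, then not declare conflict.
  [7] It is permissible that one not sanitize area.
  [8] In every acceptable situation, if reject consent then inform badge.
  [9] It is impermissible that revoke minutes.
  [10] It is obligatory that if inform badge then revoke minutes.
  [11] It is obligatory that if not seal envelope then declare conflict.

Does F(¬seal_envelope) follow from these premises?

Premise 9 is F(revoke_minutes), i.e. O(¬revoke_minutes).
Premise 10, O(inform_badge → revoke_minutes), contraposes to O(¬revoke_minutes → ¬inform_badge); with O(¬revoke_minutes) we get O(¬inform_badge).
Premise 8, O(reject_consent → inform_badge), contraposes to O(¬inform_badge → ¬reject_consent); with O(¬inform_badge) we get O(¬reject_consent).
Premise 2 is O(¬reject_consent → ¬post_bond); since O(¬reject_consent), deontic closure gives O(¬post_bond).
Premise 5 is O(¬post_bond → flag_blueprint); since O(¬post_bond), deontic closure gives O(flag_blueprint).
From O(flag_blueprint) and premise 6, O(flag_blueprint → ¬declare_conflict), we obtain O(¬declare_conflict).
Premise 11 is O(¬seal_envelope → declare_conflict); contrapositively O(¬declare_conflict → seal_envelope). Since O(¬declare_conflict) holds, K gives O(seal_envelope).
Premises 1, 3, 4, 7 do not contribute to this derivation.
So O(seal_envelope) holds, i.e. F(¬seal_envelope). The claim follows.

Yes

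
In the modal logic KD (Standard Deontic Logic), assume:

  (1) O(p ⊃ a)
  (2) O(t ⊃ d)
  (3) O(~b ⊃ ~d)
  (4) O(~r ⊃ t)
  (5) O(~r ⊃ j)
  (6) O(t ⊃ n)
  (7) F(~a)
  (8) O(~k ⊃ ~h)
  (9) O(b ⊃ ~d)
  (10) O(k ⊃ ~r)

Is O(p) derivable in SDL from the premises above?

Premise 1 is O(p ⊃ a); even if O(a) held, inferring O(p) would be affirming the consequent — invalid.
No other premise forces O(p). An ideal world satisfying every premise can still have p false, so O(p) is not derivable.

No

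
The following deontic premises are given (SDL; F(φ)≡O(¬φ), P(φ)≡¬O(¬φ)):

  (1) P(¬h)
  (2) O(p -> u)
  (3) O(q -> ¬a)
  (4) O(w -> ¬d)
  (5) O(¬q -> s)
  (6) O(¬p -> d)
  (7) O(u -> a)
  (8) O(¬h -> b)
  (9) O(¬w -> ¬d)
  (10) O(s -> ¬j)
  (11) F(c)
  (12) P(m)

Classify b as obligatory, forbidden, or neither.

Premise 8 is O(¬h -> b), but O(¬h) is not derivable from the premises (the permission P(¬h) asserts only ¬O(h), not O(¬h)), so it does not yield O(b).
No premise or chain of K-axiom applications forces O(b), and none forces O(¬b). So b is neither obligatory nor forbidden under these norms.

Neither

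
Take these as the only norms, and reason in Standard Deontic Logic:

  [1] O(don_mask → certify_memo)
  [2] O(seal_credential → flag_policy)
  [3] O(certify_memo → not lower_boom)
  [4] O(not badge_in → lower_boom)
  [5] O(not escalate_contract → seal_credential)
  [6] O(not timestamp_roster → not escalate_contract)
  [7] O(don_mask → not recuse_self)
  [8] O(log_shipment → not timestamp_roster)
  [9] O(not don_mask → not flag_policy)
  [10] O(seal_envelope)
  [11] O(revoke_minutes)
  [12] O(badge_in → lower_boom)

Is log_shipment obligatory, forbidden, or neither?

Forbidden

Premises 4 and 12 cover both cases: O(not badge_in → lower_boom) and O(badge_in → lower_boom). Since not badge_in ∨ badge_in is a tautology, O(lower_boom) follows.
The contrapositive of premise 3 (O(certify_memo → not lower_boom)) is O(lower_boom → not certify_memo), and O(lower_boom) is already established, so O(not certify_memo).
The contrapositive of premise 1 (O(don_mask → certify_memo)) is O(not certify_memo → not don_mask), and O(not certify_memo) is already established, so O(not don_mask).
With premise 9, O(not don_mask → not flag_policy), the K-axiom yields O(not flag_policy).
Premise 2, O(seal_credential → flag_policy), contraposes to O(not flag_policy → not seal_credential); with O(not flag_policy) we get O(not seal_credential).
Premise 5 is O(not escalate_contract → seal_credential); contrapositively O(not seal_credential → escalate_contract). Since O(not seal_credential) holds, K gives O(escalate_contract).
Premise 6, O(not timestamp_roster → not escalate_contract), contraposes to O(escalate_contract → timestamp_roster); with O(escalate_contract) we get O(timestamp_roster).
Premise 8, O(log_shipment → not timestamp_roster), contraposes to O(timestamp_roster → not log_shipment); with O(timestamp_roster) we get O(not log_shipment).
Premises 7, 10, 11 do not contribute to this derivation.
Thus O(not log_shipment), which is F(log_shipment): log_shipment is forbidden.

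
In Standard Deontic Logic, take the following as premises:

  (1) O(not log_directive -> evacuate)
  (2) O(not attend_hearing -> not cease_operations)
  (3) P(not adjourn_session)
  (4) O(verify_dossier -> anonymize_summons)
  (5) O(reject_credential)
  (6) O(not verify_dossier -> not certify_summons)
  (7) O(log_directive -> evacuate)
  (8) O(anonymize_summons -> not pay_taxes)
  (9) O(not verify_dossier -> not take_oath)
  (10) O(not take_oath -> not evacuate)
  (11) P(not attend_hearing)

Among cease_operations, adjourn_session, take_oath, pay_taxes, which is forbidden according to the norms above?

Premises 7 and 1 cover both cases: O(log_directive -> evacuate) and O(not log_directive -> evacuate). Since log_directive ∨ not log_directive is a tautology, O(evacuate) follows.
Premise 10 is O(not take_oath -> not evacuate); contrapositively O(evacuate -> take_oath). Since O(evacuate) holds, K gives O(take_oath).
Premise 9 is O(not verify_dossier -> not take_oath); contrapositively O(take_oath -> verify_dossier). Since O(take_oath) holds, K gives O(verify_dossier).
Applying K to premise 4 (O(verify_dossier -> anonymize_summons)) and O(verify_dossier) yields O(anonymize_summons).
From O(anonymize_summons) and premise 8, O(anonymize_summons -> not pay_taxes), we obtain O(not pay_taxes).
So O(not pay_taxes) holds, i.e. pay_taxes is forbidden. None of the other listed options is forbidden under the premises.

pay_taxes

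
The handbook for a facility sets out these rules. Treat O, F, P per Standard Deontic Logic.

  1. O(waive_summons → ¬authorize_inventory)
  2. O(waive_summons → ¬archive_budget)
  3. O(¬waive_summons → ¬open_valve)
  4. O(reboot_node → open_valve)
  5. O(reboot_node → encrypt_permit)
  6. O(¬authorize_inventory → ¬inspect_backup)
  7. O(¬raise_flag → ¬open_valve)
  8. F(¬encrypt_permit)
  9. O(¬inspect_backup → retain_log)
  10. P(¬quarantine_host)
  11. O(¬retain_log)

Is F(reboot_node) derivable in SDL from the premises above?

Yes

Premise 11 states O(¬retain_log) outright.
Premise 9 is O(¬inspect_backup → retain_log); contrapositively O(¬retain_log → inspect_backup). Since O(¬retain_log) holds, K gives O(inspect_backup).
Premise 6 is O(¬authorize_inventory → ¬inspect_backup); contrapositively O(inspect_backup → authorize_inventory). Since O(inspect_backup) holds, K gives O(authorize_inventory).
Premise 1, O(waive_summons → ¬authorize_inventory), contraposes to O(authorize_inventory → ¬waive_summons); with O(authorize_inventory) we get O(¬waive_summons).
Premise 3 is O(¬waive_summons → ¬open_valve); since O(¬waive_summons), deontic closure gives O(¬open_valve).
Premise 4, O(reboot_node → open_valve), contraposes to O(¬open_valve → ¬reboot_node); with O(¬open_valve) we get O(¬reboot_node).
Premises 2, 5, 7, 8, 10 do not contribute to this derivation.
So O(¬reboot_node) holds, i.e. F(reboot_node). The claim follows.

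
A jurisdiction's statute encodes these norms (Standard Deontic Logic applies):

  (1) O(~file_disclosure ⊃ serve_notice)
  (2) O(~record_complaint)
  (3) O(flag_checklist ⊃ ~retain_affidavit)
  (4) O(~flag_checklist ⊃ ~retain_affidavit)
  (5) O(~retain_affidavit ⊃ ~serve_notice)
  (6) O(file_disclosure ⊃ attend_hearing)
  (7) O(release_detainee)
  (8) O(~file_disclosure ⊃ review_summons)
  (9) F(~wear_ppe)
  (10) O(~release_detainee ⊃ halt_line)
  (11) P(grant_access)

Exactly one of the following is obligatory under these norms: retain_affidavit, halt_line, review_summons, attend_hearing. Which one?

Premises 3 and 4 are O(flag_checklist ⊃ ~retain_affidavit) and O(~flag_checklist ⊃ ~retain_affidavit); every ideal world satisfies flag_checklist or ~flag_checklist, so in either case ~retain_affidavit holds — hence O(~retain_affidavit).
Premise 5 is O(~retain_affidavit ⊃ ~serve_notice); since O(~retain_affidavit), deontic closure gives O(~serve_notice).
Premise 1, O(~file_disclosure ⊃ serve_notice), contraposes to O(~serve_notice ⊃ file_disclosure); with O(~serve_notice) we get O(file_disclosure).
From O(file_disclosure) and premise 6, O(file_disclosure ⊃ attend_hearing), we obtain O(attend_hearing).
So O(attend_hearing) holds — attend_hearing is obligatory. None of the other listed options is made obligatory by any chain of premises.

attend_hearing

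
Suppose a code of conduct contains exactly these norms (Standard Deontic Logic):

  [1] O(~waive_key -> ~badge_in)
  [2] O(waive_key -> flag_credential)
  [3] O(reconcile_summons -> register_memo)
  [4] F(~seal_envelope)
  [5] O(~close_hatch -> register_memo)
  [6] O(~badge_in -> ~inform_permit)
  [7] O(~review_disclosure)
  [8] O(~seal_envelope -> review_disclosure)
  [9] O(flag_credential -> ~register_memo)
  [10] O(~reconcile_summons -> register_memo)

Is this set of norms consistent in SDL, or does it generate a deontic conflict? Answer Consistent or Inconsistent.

Premise 8 is O(~seal_envelope -> review_disclosure), but O(~seal_envelope) is not derivable from the premises, so it does not yield O(review_disclosure).
So O(review_disclosure) is not derivable, and the apparent clash with O(~review_disclosure) does not arise.
A world satisfying every obligation exists (e.g. badge_in=false, close_hatch=false, flag_credential=false, inform_permit=false, reconcile_summons=false, register_memo=true, review_disclosure=false, seal_envelope=true, waive_key=false); no atom is both obligatory and forbidden, so the set is consistent.

Consistent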